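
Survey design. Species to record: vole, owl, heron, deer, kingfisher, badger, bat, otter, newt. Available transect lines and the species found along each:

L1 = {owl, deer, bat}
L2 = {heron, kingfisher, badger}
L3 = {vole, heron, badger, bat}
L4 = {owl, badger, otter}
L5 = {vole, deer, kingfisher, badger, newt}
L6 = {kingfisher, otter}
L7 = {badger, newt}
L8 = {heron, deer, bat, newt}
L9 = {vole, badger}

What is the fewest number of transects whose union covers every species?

3

L3, L4, L5 together cover {vole, owl, heron, deer, kingfisher, badger, bat, otter, newt} — every species.
No 2 of the 9 transects cover everything (all 36 pairs fall short), so 3 is minimum.
Greedy (largest uncovered first) would take L5, L1, L2, L4 — 4 transects — but 3 suffice.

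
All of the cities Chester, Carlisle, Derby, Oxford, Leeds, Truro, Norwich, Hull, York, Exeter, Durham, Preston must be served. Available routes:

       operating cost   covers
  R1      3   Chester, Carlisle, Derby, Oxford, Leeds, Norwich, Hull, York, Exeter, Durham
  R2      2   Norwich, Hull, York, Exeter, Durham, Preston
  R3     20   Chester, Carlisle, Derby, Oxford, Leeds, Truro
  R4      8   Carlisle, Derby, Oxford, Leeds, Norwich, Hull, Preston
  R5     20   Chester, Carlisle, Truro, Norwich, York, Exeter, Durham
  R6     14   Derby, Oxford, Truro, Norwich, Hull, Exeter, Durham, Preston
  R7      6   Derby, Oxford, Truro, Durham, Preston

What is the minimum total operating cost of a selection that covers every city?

R1, R7 cover every city at operating cost 3 + 6 = 9.
Any cover uses at least 2 routes; among all covering selections none totals below 9.
Greedy by coverage-per-operating cost would pick R1, R2, R7 for 11 — worse than the optimum 9.

9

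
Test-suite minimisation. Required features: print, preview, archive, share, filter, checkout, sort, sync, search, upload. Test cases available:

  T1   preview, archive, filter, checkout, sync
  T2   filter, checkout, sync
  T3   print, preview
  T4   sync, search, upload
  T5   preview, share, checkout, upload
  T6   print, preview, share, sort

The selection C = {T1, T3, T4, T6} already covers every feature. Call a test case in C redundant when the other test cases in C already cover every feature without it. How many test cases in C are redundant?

1

Drop T1: archive, filter, checkout uncovered — not redundant.
Drop T3: the rest still cover every feature — redundant.
Drop T4: search, upload uncovered — not redundant.
Drop T6: share, sort uncovered — not redundant.
1 redundant: T3.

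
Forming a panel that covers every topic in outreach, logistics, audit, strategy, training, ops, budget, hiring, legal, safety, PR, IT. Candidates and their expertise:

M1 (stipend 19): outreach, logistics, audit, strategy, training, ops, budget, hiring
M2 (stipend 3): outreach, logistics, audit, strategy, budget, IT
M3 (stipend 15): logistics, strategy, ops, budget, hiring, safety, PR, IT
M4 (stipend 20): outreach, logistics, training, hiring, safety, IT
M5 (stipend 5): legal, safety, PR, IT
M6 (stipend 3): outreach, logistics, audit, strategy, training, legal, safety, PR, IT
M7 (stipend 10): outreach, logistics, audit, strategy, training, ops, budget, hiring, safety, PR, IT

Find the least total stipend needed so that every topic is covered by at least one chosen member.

13

M6, M7 cover every topic at stipend 3 + 10 = 13.
Any cover uses at least 2 members; among all covering selections none totals below 13.
Greedy by coverage-per-stipend would pick M6, M2, M7 for 16 — worse than the optimum 13.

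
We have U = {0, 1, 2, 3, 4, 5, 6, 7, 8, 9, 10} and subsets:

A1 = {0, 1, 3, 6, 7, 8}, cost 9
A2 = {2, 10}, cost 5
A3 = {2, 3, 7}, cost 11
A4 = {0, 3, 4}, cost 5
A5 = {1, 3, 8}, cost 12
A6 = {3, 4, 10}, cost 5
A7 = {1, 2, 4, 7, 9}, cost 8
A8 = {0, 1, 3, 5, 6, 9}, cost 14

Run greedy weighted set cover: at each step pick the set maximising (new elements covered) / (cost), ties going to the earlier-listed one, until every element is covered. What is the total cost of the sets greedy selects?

Pick 1: A1 adds 6 new (0, 1, 3, 6, 7, 8) at cost 9 (ratio 6/9).
Pick 2: A2 adds 2 new (2, 10) at cost 5 (ratio 2/5).
Pick 3: A7 adds 2 new (4, 9) at cost 8 (ratio 2/8).
Pick 4: A8 adds 1 new (5) at cost 14 (ratio 1/14).
Greedy total cost: 9 + 5 + 8 + 14 = 36. (The true optimum is 33, so greedy overshoots here.)

36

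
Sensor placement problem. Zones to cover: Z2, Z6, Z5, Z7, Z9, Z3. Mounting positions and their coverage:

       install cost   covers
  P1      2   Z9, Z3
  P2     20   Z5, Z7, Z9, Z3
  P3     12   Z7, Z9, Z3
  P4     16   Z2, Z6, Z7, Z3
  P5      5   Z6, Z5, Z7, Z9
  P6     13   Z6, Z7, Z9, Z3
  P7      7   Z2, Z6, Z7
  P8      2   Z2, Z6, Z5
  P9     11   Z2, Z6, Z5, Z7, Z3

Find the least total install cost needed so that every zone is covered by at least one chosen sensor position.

P1, P5, P8 cover every zone at install cost 2 + 5 + 2 = 9.
Any cover uses at least 2 sensor positions; among all covering selections none totals below 9.

9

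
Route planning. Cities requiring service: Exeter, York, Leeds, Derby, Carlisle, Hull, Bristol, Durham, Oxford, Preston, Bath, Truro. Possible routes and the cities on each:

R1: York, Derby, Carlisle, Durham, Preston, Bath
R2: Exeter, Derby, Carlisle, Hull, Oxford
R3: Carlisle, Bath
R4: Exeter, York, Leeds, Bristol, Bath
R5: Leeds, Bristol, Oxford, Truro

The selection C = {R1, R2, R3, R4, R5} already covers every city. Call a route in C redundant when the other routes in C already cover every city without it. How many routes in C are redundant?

2

Drop R1: Durham, Preston uncovered — not redundant.
Drop R2: Hull uncovered — not redundant.
Drop R3: the rest still cover every city — redundant.
Drop R4: the rest still cover every city — redundant.
Drop R5: Truro uncovered — not redundant.
2 redundant: R3, R4.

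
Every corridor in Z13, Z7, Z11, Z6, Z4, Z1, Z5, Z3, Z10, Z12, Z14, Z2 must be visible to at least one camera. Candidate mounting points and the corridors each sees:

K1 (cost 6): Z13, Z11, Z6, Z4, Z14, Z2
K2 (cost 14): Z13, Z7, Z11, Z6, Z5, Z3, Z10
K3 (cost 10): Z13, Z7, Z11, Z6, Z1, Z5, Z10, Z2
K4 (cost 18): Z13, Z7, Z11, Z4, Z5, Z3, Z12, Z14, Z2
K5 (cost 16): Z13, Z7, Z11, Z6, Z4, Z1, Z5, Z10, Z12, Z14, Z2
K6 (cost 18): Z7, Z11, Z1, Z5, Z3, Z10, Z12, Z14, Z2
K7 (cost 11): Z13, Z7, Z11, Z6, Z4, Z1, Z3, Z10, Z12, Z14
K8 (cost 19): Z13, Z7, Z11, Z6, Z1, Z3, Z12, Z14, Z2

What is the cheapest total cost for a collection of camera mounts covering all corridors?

21

K3, K7 cover every corridor at cost 10 + 11 = 21.
Any cover uses at least 2 camera mounts; among all covering selections none totals below 21.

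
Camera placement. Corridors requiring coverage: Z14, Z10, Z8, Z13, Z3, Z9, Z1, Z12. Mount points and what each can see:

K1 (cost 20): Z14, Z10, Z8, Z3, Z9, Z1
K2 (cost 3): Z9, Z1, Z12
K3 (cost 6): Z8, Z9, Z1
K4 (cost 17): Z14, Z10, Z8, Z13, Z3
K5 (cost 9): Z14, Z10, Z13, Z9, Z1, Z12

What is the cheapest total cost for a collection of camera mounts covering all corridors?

20

K2, K4 cover every corridor at cost 3 + 17 = 20.
Any cover uses at least 2 camera mounts; among all covering selections none totals below 20.
Greedy by coverage-per-cost would pick K2, K5, K3, K4 for 35 — worse than the optimum 20.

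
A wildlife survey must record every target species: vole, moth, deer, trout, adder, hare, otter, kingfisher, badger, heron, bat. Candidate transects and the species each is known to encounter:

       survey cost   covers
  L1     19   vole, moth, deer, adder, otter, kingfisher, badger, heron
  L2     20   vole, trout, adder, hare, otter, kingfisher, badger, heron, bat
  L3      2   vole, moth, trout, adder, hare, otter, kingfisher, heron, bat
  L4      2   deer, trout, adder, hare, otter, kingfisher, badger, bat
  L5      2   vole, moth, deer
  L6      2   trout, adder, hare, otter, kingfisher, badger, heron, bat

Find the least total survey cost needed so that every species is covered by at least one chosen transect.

4

L3, L4 cover every species at survey cost 2 + 2 = 4.
Any cover uses at least 2 transects; among all covering selections none totals below 4.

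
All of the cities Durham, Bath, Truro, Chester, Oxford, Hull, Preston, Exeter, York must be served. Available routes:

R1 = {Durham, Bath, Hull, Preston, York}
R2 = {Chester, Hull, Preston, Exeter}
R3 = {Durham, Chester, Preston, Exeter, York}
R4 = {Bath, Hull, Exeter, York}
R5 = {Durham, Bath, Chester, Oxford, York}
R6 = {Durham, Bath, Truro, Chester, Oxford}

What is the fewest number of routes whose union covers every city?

R1, R2, R6 together cover {Durham, Bath, Truro, Chester, Oxford, Hull, Preston, Exeter, York} — every city.
No 2 of the 6 routes cover everything (all 15 pairs fall short), so 3 is minimum.

3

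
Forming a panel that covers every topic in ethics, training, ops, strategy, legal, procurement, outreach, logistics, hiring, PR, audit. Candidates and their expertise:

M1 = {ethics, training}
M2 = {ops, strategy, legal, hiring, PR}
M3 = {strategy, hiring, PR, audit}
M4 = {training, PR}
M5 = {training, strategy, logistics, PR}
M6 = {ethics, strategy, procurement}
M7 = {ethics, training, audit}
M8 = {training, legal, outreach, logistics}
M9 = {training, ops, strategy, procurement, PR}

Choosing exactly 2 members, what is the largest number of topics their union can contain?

Choosing M2, M7 covers {ethics, training, ops, strategy, legal, hiring, PR, audit} — 8 topics.
No choice of 2 members does better; here procurement, outreach, logistics are left uncovered.

8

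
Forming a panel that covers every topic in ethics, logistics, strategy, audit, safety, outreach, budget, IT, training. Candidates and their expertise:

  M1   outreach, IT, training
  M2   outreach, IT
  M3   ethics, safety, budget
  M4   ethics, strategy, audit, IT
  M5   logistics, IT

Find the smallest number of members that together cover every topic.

4

M1, M3, M4, M5 together cover {ethics, logistics, strategy, audit, safety, outreach, budget, IT, training} — every topic.
No 3 of the 5 members cover everything (all 10 triples fall short), so 4 is minimum.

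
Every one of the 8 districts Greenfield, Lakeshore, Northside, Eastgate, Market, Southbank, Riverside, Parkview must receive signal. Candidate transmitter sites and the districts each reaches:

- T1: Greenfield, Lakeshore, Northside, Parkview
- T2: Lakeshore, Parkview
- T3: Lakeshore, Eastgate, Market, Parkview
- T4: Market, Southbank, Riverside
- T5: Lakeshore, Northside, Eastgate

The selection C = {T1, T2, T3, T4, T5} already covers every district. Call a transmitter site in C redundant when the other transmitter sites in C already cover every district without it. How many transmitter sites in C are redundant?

Drop T1: Greenfield uncovered — not redundant.
Drop T2: the rest still cover every district — redundant.
Drop T3: the rest still cover every district — redundant.
Drop T4: Southbank, Riverside uncovered — not redundant.
Drop T5: the rest still cover every district — redundant.
3 redundant: T2, T3, T5.

3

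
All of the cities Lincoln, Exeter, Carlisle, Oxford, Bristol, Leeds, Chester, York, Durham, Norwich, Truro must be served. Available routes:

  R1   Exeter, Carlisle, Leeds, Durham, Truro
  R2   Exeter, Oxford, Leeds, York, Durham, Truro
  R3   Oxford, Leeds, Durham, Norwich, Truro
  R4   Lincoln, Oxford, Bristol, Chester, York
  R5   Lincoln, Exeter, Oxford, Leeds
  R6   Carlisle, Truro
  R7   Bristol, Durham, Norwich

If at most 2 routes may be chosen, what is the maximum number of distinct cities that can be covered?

Choosing R1, R4 covers {Lincoln, Exeter, Carlisle, Oxford, Bristol, Leeds, Chester, York, Durham, Truro} — 10 cities.
No choice of 2 routes does better; here Norwich is left uncovered.

10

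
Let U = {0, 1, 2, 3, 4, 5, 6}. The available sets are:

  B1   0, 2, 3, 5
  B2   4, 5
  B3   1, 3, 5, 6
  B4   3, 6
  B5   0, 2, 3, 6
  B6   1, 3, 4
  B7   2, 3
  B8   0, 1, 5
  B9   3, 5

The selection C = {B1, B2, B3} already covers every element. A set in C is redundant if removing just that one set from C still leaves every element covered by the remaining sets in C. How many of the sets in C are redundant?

0

Drop B1: 0, 2 uncovered — not redundant.
Drop B2: 4 uncovered — not redundant.
Drop B3: 1, 6 uncovered — not redundant.
None of the sets in C is redundant.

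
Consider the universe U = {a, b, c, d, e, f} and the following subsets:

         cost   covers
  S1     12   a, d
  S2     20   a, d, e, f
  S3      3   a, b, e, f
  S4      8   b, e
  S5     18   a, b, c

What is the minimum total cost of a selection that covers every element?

33

S1, S3, S5 cover every element at cost 12 + 3 + 18 = 33.
Any cover uses at least 2 sets; among all covering selections none totals below 33.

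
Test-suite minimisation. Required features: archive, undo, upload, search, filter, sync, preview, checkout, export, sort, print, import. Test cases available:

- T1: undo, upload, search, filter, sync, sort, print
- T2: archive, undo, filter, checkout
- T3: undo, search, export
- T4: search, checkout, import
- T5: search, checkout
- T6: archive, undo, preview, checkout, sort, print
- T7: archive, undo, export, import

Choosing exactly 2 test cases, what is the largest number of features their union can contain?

Choosing T1, T6 covers {archive, undo, upload, search, filter, sync, preview, checkout, sort, print} — 10 features.
No choice of 2 test cases does better; here export, import are left uncovered.

10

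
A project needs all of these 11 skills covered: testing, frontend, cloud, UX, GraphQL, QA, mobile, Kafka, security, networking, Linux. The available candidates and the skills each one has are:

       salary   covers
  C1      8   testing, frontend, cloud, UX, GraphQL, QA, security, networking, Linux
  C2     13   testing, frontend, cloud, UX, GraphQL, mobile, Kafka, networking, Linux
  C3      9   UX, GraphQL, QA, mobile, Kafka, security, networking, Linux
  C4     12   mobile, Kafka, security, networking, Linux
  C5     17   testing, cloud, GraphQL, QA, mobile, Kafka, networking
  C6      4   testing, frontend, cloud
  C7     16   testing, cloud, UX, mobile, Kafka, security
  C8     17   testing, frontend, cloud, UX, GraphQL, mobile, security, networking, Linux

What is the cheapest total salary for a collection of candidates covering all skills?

13

C3, C6 cover every skill at salary 9 + 4 = 13.
Any cover uses at least 2 candidates; among all covering selections none totals below 13.
Greedy by coverage-per-salary would pick C1, C3 for 17 — worse than the optimum 13.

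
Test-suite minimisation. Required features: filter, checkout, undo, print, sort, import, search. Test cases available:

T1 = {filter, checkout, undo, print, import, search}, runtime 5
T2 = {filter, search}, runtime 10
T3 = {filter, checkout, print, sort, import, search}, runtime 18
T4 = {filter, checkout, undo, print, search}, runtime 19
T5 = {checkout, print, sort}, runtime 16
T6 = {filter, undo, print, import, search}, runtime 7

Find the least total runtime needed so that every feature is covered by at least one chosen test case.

21

T1, T5 cover every feature at runtime 5 + 16 = 21.
Any cover uses at least 2 test cases; among all covering selections none totals below 21.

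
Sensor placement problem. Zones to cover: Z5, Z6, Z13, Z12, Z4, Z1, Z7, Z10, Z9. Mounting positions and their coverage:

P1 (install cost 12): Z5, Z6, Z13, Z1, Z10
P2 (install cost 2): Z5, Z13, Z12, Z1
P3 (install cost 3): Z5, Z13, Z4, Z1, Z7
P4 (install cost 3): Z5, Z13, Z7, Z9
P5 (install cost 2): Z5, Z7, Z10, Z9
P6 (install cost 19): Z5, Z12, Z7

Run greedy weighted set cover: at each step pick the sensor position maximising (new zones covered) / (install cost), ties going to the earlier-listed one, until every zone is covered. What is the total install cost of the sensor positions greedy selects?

Pick 1: P2 adds 4 new (Z5, Z13, Z12, Z1) at install cost 2 (ratio 4/2).
Pick 2: P5 adds 3 new (Z7, Z10, Z9) at install cost 2 (ratio 3/2).
Pick 3: P3 adds 1 new (Z4) at install cost 3 (ratio 1/3).
Pick 4: P1 adds 1 new (Z6) at install cost 12 (ratio 1/12).
Greedy total install cost: 2 + 2 + 3 + 12 = 19.

19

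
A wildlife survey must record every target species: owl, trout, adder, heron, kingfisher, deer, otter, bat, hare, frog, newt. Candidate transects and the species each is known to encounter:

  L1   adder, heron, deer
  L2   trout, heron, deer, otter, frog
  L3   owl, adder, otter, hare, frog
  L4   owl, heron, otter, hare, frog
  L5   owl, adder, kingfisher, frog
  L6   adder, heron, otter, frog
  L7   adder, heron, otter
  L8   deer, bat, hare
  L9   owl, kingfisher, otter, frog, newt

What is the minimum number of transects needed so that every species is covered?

4

L1, L2, L8, L9 together cover {owl, trout, adder, heron, kingfisher, deer, otter, bat, hare, frog, newt} — every species.
No 3 of the 9 transects cover everything (all 84 triples fall short), so 4 is minimum.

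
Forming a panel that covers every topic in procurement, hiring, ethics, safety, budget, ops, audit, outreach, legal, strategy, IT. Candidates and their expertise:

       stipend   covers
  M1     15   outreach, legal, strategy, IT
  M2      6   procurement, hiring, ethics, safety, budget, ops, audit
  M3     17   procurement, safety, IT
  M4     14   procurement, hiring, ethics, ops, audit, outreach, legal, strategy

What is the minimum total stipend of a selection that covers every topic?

21

M1, M2 cover every topic at stipend 15 + 6 = 21.
Any cover uses at least 2 members; among all covering selections none totals below 21.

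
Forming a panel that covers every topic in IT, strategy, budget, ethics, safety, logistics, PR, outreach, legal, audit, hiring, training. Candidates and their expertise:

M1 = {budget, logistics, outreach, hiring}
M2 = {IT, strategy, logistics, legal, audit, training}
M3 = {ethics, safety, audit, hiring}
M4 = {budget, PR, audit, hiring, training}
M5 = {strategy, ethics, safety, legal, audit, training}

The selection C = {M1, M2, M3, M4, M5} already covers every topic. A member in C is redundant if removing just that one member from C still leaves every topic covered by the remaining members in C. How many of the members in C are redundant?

2

Drop M1: outreach uncovered — not redundant.
Drop M2: IT uncovered — not redundant.
Drop M3: the rest still cover every topic — redundant.
Drop M4: PR uncovered — not redundant.
Drop M5: the rest still cover every topic — redundant.
2 redundant: M3, M5.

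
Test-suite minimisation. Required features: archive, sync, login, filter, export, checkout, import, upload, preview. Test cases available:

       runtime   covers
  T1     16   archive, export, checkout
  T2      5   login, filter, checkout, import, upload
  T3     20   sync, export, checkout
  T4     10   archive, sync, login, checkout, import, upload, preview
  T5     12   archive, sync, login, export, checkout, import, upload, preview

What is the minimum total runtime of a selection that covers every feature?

17

T2, T5 cover every feature at runtime 5 + 12 = 17.
Any cover uses at least 2 test cases; among all covering selections none totals below 17.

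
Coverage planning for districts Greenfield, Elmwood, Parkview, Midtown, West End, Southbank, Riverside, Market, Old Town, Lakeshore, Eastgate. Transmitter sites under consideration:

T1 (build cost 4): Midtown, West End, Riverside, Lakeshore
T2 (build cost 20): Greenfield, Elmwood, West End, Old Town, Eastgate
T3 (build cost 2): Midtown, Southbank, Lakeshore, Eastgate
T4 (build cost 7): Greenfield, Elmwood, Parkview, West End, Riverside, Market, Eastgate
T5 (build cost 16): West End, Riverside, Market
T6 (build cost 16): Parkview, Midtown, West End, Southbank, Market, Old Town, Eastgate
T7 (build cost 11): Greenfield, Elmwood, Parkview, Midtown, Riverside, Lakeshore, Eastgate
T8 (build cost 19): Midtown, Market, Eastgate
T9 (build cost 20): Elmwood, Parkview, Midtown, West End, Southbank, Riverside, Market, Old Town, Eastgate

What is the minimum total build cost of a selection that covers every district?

25

T3, T4, T6 cover every district at build cost 2 + 7 + 16 = 25.
Any cover uses at least 2 transmitter sites; among all covering selections none totals below 25.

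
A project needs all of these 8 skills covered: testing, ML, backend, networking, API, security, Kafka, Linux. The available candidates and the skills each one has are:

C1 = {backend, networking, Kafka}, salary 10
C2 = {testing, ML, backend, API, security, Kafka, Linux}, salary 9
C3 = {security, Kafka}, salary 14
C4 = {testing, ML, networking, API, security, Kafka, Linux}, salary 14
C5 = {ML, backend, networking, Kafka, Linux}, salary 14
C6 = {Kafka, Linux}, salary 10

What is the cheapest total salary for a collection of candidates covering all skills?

19

C1, C2 cover every skill at salary 10 + 9 = 19.
Any cover uses at least 2 candidates; among all covering selections none totals below 19.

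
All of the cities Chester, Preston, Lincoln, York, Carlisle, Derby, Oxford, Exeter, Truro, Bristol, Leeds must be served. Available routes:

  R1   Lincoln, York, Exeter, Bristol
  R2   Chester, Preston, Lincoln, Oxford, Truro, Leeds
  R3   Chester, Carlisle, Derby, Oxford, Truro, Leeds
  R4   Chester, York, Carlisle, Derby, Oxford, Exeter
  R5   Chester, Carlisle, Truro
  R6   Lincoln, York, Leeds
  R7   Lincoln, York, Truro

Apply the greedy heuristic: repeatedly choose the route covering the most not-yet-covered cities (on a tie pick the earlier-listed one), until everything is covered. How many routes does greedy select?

Pick 1: R2 covers 6 new cities (Chester, Preston, Lincoln, Oxford, Truro, Leeds).
Pick 2: R4 covers 4 new cities (York, Carlisle, Derby, Exeter).
Pick 3: R1 covers 1 new cities (Bristol).
Greedy uses 3 routes.

3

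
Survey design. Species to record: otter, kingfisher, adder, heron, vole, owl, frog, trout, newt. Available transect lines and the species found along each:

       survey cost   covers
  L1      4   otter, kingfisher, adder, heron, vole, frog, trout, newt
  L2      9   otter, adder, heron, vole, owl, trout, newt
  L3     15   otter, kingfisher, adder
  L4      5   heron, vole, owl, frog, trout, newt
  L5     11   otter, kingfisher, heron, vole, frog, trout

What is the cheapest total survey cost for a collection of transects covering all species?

9

L1, L4 cover every species at survey cost 4 + 5 = 9.
Any cover uses at least 2 transects; among all covering selections none totals below 9.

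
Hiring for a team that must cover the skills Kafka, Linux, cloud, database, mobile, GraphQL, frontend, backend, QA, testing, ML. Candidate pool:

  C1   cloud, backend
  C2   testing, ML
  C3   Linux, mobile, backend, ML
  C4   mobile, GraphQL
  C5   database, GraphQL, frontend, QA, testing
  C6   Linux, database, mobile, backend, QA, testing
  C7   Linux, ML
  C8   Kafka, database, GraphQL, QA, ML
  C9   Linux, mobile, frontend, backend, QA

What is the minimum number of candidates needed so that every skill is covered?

C1, C2, C8, C9 together cover {Kafka, Linux, cloud, database, mobile, GraphQL, frontend, backend, QA, testing, ML} — every skill.
No 3 of the 9 candidates cover everything (all 84 triples fall short), so 4 is minimum.

4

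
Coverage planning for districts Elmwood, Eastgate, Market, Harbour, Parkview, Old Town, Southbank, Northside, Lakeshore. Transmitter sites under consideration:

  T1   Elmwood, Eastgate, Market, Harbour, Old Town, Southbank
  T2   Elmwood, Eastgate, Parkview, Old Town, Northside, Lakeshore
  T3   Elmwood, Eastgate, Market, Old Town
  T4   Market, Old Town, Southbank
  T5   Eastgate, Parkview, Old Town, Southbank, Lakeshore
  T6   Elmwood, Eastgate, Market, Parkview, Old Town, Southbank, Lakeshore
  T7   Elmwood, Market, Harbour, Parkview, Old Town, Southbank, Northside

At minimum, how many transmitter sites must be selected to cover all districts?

T1, T2 together cover {Elmwood, Eastgate, Market, Harbour, Parkview, Old Town, Southbank, Northside, Lakeshore} — every district.
No single transmitter site contains all 9 districts, so 2 is optimal.

2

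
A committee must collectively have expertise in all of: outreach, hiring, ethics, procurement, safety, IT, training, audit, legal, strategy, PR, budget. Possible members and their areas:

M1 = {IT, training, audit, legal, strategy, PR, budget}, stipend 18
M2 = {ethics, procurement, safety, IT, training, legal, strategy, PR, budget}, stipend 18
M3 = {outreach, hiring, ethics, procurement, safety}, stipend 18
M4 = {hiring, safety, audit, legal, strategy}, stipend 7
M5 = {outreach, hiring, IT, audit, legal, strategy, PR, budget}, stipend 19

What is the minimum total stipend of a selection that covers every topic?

M1, M3 cover every topic at stipend 18 + 18 = 36.
Any cover uses at least 2 members; among all covering selections none totals below 36.
Greedy by coverage-per-stipend would pick M4, M2, M3 for 43 — worse than the optimum 36.

36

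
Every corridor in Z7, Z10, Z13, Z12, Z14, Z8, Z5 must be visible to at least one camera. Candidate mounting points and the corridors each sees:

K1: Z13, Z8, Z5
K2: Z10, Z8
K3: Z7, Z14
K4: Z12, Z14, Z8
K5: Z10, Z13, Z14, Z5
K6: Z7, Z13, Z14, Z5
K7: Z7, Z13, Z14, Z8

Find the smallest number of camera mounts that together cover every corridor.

K2, K4, K6 together cover {Z7, Z10, Z13, Z12, Z14, Z8, Z5} — every corridor.
No 2 of the 7 camera mounts cover everything (all 21 pairs fall short), so 3 is minimum.

3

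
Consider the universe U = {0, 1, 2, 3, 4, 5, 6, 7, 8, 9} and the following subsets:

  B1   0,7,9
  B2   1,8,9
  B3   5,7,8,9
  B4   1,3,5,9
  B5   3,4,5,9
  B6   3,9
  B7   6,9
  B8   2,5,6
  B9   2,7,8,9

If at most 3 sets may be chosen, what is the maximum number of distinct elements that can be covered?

Choosing B1, B2, B5 covers {0, 1, 3, 4, 5, 7, 8, 9} — 8 elements.
No choice of 3 sets does better; here 2, 6 are left uncovered.

8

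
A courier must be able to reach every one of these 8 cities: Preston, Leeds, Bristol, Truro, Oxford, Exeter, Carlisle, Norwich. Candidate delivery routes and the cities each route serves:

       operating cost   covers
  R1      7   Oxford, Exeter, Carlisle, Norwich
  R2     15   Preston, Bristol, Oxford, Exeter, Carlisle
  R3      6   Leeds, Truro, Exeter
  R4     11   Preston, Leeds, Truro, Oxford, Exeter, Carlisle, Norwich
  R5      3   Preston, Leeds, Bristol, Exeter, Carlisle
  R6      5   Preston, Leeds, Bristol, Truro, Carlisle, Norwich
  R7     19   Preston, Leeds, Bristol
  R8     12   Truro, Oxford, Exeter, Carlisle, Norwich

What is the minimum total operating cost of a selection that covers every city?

12

R1, R6 cover every city at operating cost 7 + 5 = 12.
Any cover uses at least 2 routes; among all covering selections none totals below 12.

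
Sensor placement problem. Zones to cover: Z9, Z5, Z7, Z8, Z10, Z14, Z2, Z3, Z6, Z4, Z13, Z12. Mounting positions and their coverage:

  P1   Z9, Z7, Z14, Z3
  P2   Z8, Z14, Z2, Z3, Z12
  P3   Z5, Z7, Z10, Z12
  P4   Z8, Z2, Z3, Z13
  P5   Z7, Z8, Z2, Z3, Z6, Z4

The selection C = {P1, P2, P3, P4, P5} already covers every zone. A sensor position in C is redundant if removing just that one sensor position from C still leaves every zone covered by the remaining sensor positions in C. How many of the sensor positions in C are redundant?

1

Drop P1: Z9 uncovered — not redundant.
Drop P2: the rest still cover every zone — redundant.
Drop P3: Z5, Z10 uncovered — not redundant.
Drop P4: Z13 uncovered — not redundant.
Drop P5: Z6, Z4 uncovered — not redundant.
1 redundant: P2.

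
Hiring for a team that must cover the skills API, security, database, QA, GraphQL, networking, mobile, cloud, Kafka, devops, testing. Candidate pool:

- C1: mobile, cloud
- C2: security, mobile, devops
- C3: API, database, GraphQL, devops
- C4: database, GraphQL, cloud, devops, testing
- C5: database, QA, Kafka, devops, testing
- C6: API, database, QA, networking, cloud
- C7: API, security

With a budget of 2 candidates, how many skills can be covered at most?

Choosing C2, C6 covers {API, security, database, QA, networking, mobile, cloud, devops} — 8 skills.
No choice of 2 candidates does better; here GraphQL, Kafka, testing are left uncovered.

8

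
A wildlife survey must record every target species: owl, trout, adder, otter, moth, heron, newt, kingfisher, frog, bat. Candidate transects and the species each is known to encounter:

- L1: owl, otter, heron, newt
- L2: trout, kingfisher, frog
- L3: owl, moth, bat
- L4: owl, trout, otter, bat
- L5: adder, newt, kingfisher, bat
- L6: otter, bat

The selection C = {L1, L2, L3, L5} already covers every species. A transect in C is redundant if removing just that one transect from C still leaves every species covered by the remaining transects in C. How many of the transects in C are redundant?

Drop L1: otter, heron uncovered — not redundant.
Drop L2: trout, frog uncovered — not redundant.
Drop L3: moth uncovered — not redundant.
Drop L5: adder uncovered — not redundant.
None of the transects in C is redundant.

0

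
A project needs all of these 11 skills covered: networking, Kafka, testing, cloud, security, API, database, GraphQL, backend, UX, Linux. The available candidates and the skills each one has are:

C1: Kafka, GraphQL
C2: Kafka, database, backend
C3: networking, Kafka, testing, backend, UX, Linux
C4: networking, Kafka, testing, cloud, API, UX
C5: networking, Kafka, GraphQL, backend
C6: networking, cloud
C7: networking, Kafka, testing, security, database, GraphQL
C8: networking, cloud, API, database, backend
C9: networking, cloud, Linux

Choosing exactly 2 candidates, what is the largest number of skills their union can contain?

Choosing C3, C7 covers {networking, Kafka, testing, security, database, GraphQL, backend, UX, Linux} — 9 skills.
No choice of 2 candidates does better; here cloud, API are left uncovered.

9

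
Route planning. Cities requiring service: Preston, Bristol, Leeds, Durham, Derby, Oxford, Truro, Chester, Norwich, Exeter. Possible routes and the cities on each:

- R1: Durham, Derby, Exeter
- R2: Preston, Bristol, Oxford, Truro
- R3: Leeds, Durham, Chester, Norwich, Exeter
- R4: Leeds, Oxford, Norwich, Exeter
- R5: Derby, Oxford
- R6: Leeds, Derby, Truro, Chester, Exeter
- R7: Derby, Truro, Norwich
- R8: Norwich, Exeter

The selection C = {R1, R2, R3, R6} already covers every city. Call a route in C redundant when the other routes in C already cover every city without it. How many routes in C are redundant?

Drop R1: the rest still cover every city — redundant.
Drop R2: Preston, Bristol, Oxford uncovered — not redundant.
Drop R3: Norwich uncovered — not redundant.
Drop R6: the rest still cover every city — redundant.
2 redundant: R1, R6.

2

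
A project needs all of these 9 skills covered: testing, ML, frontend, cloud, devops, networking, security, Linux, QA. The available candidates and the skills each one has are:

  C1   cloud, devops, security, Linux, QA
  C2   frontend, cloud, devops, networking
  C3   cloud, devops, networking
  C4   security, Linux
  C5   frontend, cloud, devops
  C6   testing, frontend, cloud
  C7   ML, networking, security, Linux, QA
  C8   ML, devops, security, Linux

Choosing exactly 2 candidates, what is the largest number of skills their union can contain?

Choosing C2, C7 covers {ML, frontend, cloud, devops, networking, security, Linux, QA} — 8 skills.
No choice of 2 candidates does better; here testing is left uncovered.

8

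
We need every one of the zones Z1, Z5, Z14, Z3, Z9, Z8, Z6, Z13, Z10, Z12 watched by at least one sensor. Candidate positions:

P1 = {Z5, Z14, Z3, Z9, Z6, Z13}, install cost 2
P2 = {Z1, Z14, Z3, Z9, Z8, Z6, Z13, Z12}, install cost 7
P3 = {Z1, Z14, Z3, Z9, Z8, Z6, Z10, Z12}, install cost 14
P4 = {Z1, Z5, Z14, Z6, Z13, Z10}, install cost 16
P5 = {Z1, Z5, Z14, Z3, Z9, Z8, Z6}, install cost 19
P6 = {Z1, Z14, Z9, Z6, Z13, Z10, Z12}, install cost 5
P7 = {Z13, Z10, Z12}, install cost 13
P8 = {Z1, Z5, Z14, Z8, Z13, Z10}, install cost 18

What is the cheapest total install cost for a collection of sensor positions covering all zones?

14

P1, P2, P6 cover every zone at install cost 2 + 7 + 5 = 14.
Any cover uses at least 2 sensor positions; among all covering selections none totals below 14.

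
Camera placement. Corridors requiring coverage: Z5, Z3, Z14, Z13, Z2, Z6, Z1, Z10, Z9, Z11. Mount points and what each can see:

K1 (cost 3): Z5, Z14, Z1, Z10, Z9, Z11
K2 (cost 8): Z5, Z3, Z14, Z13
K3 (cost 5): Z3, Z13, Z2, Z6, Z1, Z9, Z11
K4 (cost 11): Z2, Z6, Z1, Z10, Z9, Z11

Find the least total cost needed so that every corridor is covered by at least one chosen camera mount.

8

K1, K3 cover every corridor at cost 3 + 5 = 8.
Any cover uses at least 2 camera mounts; among all covering selections none totals below 8.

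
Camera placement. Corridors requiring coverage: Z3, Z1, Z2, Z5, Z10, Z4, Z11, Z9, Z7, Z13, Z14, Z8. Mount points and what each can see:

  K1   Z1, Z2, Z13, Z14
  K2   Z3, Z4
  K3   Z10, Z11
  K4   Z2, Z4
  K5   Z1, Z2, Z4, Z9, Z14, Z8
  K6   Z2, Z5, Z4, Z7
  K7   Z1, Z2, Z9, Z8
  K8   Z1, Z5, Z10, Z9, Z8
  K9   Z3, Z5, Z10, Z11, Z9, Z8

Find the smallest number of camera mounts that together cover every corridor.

3

K1, K6, K9 together cover {Z3, Z1, Z2, Z5, Z10, Z4, Z11, Z9, Z7, Z13, Z14, Z8} — every corridor.
No 2 of the 9 camera mounts cover everything (all 36 pairs fall short), so 3 is minimum.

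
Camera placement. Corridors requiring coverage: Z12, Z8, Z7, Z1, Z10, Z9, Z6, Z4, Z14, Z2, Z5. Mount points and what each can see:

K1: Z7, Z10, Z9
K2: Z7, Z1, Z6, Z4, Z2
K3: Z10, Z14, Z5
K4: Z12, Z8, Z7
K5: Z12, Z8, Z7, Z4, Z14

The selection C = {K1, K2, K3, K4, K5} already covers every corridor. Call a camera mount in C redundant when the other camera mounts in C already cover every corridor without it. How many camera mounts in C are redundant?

Drop K1: Z9 uncovered — not redundant.
Drop K2: Z1, Z6, Z2 uncovered — not redundant.
Drop K3: Z5 uncovered — not redundant.
Drop K4: the rest still cover every corridor — redundant.
Drop K5: the rest still cover every corridor — redundant.
2 redundant: K4, K5.

2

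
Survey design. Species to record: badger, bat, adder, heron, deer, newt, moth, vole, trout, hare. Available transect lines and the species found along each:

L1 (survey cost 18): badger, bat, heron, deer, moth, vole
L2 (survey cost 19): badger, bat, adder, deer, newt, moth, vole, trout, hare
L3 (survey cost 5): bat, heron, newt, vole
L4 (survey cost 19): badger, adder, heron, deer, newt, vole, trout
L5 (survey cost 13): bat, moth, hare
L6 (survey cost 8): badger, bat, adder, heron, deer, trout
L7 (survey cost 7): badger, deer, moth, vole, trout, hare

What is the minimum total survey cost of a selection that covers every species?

L3, L6, L7 cover every species at survey cost 5 + 8 + 7 = 20.
Any cover uses at least 2 transects; among all covering selections none totals below 20.

20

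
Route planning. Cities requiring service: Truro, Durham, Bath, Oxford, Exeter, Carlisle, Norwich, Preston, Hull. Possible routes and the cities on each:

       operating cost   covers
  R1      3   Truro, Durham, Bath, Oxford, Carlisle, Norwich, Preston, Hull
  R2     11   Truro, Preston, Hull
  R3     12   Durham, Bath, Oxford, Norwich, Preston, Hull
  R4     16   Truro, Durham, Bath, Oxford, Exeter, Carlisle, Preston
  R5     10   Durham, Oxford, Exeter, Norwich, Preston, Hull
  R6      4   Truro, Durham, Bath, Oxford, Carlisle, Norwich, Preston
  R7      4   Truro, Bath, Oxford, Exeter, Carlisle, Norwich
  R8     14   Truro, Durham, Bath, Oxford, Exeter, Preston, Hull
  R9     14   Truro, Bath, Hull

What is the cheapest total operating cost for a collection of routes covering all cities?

R1, R7 cover every city at operating cost 3 + 4 = 7.
Any cover uses at least 2 routes; among all covering selections none totals below 7.

7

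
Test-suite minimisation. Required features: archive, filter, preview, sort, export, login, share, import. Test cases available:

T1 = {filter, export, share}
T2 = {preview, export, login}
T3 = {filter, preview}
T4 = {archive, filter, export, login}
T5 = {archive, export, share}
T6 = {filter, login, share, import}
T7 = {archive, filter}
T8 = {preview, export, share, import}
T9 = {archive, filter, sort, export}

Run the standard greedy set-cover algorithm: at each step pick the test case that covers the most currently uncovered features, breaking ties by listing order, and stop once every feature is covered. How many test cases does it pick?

3

Pick 1: T4 covers 4 new features (archive, filter, export, login).
Pick 2: T8 covers 3 new features (preview, share, import).
Pick 3: T9 covers 1 new features (sort).
Greedy uses 3 test cases.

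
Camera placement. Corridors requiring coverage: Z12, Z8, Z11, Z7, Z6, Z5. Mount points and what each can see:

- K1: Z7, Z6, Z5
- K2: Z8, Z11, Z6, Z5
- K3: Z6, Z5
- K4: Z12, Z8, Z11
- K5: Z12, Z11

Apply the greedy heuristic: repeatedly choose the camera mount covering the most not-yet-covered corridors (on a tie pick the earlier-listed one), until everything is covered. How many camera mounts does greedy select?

3

Pick 1: K2 covers 4 new corridors (Z8, Z11, Z6, Z5).
Pick 2: K1 covers 1 new corridors (Z7).
Pick 3: K4 covers 1 new corridors (Z12).
Greedy uses 3 camera mounts. (The true minimum is 2.)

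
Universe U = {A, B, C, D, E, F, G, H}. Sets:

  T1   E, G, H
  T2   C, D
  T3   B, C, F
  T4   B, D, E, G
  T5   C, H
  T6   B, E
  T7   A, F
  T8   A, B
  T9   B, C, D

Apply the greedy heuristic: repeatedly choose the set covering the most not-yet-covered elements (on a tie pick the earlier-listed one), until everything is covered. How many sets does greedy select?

4

Pick 1: T4 covers 4 new elements (B, D, E, G).
Pick 2: T3 covers 2 new elements (C, F).
Pick 3: T1 covers 1 new elements (H).
Pick 4: T7 covers 1 new elements (A).
Greedy uses 4 sets. (The true minimum is 3.)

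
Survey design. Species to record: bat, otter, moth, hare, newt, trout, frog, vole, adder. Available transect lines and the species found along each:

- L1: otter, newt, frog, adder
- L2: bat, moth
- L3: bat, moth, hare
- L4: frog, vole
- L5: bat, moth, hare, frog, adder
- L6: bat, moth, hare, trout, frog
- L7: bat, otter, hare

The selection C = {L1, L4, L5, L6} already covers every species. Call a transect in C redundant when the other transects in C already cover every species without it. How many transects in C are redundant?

1

Drop L1: otter, newt uncovered — not redundant.
Drop L4: vole uncovered — not redundant.
Drop L5: the rest still cover every species — redundant.
Drop L6: trout uncovered — not redundant.
1 redundant: L5.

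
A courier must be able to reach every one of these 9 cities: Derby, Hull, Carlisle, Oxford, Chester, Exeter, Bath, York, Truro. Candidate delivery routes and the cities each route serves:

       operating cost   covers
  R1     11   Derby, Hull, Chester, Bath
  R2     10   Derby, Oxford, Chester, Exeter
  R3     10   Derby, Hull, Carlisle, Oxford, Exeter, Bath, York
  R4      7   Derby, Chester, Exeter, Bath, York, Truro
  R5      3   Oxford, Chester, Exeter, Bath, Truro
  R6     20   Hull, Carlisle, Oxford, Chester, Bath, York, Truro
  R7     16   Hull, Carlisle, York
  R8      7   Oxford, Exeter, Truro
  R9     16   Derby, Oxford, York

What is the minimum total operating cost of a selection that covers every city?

13

R3, R5 cover every city at operating cost 10 + 3 = 13.
Any cover uses at least 2 routes; among all covering selections none totals below 13.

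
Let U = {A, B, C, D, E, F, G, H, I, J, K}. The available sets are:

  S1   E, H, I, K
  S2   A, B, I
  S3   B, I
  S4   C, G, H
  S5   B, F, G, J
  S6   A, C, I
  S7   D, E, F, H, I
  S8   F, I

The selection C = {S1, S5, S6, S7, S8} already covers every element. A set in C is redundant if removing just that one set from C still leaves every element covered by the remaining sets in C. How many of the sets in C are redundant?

Drop S1: K uncovered — not redundant.
Drop S5: B, G, J uncovered — not redundant.
Drop S6: A, C uncovered — not redundant.
Drop S7: D uncovered — not redundant.
Drop S8: the rest still cover every element — redundant.
1 redundant: S8.

1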